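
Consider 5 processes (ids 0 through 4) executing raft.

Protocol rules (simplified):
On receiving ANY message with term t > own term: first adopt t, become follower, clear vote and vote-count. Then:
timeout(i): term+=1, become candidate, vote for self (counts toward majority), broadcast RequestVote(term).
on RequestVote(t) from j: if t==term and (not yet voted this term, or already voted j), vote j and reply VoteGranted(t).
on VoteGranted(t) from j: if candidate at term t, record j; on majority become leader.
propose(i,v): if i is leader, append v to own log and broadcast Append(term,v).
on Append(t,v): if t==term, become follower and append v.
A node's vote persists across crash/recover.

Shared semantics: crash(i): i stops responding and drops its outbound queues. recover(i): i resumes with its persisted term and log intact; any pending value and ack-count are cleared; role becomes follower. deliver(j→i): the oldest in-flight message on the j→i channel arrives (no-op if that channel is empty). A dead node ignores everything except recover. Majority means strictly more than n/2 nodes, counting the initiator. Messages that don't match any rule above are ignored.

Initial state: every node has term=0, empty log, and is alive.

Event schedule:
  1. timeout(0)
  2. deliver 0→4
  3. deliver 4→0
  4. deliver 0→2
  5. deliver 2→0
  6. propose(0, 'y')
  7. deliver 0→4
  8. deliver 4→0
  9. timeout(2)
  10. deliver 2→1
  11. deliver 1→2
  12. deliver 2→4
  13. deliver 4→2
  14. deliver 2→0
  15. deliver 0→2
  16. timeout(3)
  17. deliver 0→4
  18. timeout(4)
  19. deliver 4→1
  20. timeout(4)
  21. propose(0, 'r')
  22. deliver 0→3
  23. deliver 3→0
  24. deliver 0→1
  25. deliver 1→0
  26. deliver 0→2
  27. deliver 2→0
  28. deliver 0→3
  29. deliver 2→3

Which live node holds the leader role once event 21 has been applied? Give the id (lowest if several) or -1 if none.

[1] timeout(0) → N0(cand t1 [-])
[2] deliver 0→4 → N4(foll t1 [-])
[3] deliver 4→0 → ∅
[4] deliver 0→2 → N2(foll t1 [-])
[5] deliver 2→0 → N0(lead t1 [-])
[6] propose(0,'y') → N0(lead t1 [y])
[7] deliver 0→4 → N4(foll t1 [y])
[8] deliver 4→0 → ∅
[9] timeout(2) → N2(cand t2 [-])
[10] deliver 2→1 → N1(foll t2 [-])
[11] deliver 1→2 → ∅
[12] deliver 2→4 → N4(foll t2 [y])
[13] deliver 4→2 → N2(lead t2 [-])
[14] deliver 2→0 → N0(foll t2 [y])
[15] deliver 0→2 → ∅
[16] timeout(3) → N3(cand t1 [-])
[17] deliver 0→4 → ∅
[18] timeout(4) → N4(cand t3 [y])
[19] deliver 4→1 → N1(foll t3 [-])
[20] timeout(4) → N4(cand t4 [y])
[21] propose(0,'r') → ∅

2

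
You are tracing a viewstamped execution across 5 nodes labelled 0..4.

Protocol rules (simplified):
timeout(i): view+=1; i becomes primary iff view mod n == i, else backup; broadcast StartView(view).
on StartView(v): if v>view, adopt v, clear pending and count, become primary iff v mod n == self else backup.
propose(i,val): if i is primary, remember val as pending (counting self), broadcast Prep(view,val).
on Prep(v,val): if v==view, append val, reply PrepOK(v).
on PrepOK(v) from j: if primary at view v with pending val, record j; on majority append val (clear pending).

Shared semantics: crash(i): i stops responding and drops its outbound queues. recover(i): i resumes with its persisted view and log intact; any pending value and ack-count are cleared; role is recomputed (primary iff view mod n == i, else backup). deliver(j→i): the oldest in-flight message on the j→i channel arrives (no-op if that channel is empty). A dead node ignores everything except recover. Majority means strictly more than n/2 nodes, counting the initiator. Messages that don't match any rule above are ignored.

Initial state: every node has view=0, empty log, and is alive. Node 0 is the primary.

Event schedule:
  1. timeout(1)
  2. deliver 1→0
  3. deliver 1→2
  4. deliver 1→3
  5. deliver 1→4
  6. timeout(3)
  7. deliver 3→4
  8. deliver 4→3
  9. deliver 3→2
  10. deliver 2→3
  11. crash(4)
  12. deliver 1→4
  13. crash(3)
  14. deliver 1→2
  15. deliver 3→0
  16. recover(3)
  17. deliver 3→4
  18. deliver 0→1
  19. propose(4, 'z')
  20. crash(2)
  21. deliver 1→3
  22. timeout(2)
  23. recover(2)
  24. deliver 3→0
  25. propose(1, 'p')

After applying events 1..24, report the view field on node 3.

e1 timeout(1): 1[prim,v=1,-]
e2 deliver 1→0: 0[back,v=1,-]
e3 deliver 1→2: 2[back,v=1,-]
e4 deliver 1→3: 3[back,v=1,-]
e5 deliver 1→4: 4[back,v=1,-]
e6 timeout(3): 3[back,v=2,-]
e7 deliver 3→4: 4[back,v=2,-]
e8 deliver 4→3: ·
e9 deliver 3→2: 2[prim,v=2,-]
e10 deliver 2→3: ·
e11 crash(4): 4[✗back,v=2,-]
e12 deliver 1→4: ·
e13 crash(3): 3[✗back,v=2,-]
e14 deliver 1→2: ·
e15 deliver 3→0: ·
e16 recover(3): 3[back,v=2,-]
e17 deliver 3→4: ·
e18 deliver 0→1: ·
e19 propose(4,'z'): ·
e20 crash(2): 2[✗prim,v=2,-]
e21 deliver 1→3: ·
e22 timeout(2): ·
e23 recover(2): 2[prim,v=2,-]
e24 deliver 3→0: ·

2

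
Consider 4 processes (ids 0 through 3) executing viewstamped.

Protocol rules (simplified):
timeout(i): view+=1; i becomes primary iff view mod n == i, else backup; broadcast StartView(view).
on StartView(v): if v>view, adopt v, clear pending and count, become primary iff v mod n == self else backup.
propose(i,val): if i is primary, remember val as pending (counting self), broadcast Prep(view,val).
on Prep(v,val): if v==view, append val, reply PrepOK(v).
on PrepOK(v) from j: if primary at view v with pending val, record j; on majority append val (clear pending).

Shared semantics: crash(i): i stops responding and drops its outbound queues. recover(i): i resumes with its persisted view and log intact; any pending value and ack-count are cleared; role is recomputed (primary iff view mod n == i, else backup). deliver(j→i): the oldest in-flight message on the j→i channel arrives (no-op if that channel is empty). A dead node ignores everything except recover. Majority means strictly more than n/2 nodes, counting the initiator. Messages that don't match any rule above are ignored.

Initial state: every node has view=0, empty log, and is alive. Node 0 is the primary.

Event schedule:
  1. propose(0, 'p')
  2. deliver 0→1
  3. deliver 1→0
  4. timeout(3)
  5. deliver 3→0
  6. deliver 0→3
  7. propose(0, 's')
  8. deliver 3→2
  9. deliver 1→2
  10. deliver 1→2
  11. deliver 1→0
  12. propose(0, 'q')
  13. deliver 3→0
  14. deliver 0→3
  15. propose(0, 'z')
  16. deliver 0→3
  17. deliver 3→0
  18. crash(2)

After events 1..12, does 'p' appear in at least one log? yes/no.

yes

1. propose(0,'p'):  nop
2. deliver 0→1:  <1:back v0 p>
3. deliver 1→0:  nop
4. timeout(3):  <3:back v1 ->
5. deliver 3→0:  <0:back v1 ->
6. deliver 0→3:  nop
7. propose(0,'s'):  nop
8. deliver 3→2:  <2:back v1 ->
9. deliver 1→2:  nop
10. deliver 1→2:  nop
11. deliver 1→0:  nop
12. propose(0,'q'):  nop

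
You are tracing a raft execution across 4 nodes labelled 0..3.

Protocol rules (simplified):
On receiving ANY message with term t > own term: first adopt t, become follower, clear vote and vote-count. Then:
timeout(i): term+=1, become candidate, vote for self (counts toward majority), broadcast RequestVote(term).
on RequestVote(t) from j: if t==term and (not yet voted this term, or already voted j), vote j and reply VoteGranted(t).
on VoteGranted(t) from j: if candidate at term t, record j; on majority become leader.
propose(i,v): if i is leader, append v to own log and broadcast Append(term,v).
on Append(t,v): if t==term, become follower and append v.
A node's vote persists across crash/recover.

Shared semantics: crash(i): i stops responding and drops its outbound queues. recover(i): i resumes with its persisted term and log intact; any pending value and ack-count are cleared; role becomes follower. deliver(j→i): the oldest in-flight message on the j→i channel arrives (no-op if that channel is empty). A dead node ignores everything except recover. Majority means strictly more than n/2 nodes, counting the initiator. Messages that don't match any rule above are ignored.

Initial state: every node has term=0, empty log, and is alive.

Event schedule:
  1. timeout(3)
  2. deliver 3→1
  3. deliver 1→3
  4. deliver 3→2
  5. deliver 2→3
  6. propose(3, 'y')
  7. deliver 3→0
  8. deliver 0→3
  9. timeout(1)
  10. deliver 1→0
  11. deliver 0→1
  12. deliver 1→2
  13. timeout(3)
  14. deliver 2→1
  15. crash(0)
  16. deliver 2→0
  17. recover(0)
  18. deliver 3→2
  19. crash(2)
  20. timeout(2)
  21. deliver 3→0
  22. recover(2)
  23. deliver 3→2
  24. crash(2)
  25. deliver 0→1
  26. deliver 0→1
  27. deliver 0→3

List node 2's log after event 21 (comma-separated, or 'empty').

empty

after 1 — timeout(3): n3:cand/t1/[-]
after 2 — deliver 3→1: n1:foll/t1/[-]
after 3 — deliver 1→3: ·
after 4 — deliver 3→2: n2:foll/t1/[-]
after 5 — deliver 2→3: n3:lead/t1/[-]
after 6 — propose(3,'y'): n3:lead/t1/[y]
after 7 — deliver 3→0: n0:foll/t1/[-]
after 8 — deliver 0→3: ·
after 9 — timeout(1): n1:cand/t2/[-]
after 10 — deliver 1→0: n0:foll/t2/[-]
after 11 — deliver 0→1: ·
after 12 — deliver 1→2: n2:foll/t2/[-]
after 13 — timeout(3): n3:cand/t2/[y]
after 14 — deliver 2→1: n1:lead/t2/[-]
after 15 — crash(0): n0:✗foll/t2/[-]
after 16 — deliver 2→0: ·
after 17 — recover(0): n0:foll/t2/[-]
after 18 — deliver 3→2: ·
after 19 — crash(2): n2:✗foll/t2/[-]
after 20 — timeout(2): ·
after 21 — deliver 3→0: ·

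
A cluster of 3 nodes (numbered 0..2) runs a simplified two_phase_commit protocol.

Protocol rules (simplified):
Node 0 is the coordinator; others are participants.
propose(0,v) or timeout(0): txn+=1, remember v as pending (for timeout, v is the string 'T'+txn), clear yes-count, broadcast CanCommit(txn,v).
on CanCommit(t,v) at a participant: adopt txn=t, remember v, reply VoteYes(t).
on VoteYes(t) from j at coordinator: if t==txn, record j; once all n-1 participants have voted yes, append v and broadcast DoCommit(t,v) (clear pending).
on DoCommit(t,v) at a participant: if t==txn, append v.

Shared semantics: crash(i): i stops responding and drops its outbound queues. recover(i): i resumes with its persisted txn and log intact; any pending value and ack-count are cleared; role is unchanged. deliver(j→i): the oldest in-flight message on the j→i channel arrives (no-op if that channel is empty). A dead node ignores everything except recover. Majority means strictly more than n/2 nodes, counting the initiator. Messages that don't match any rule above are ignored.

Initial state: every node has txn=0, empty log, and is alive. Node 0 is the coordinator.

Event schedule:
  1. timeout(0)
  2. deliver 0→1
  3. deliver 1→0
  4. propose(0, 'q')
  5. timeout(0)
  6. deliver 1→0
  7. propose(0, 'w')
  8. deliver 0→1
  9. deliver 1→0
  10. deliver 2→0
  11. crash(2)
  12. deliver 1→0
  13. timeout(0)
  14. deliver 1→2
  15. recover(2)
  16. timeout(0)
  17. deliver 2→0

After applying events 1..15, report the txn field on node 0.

1. timeout(0):  <0:coor t1 ->
2. deliver 0→1:  <1:part t1 ->
3. deliver 1→0:  nop
4. propose(0,'q'):  <0:coor t2 ->
5. timeout(0):  <0:coor t3 ->
6. deliver 1→0:  nop
7. propose(0,'w'):  <0:coor t4 ->
8. deliver 0→1:  <1:part t2 ->
9. deliver 1→0:  nop
10. deliver 2→0:  nop
11. crash(2):  <2:✗part t0 ->
12. deliver 1→0:  nop
13. timeout(0):  <0:coor t5 ->
14. deliver 1→2:  nop
15. recover(2):  <2:part t0 ->

5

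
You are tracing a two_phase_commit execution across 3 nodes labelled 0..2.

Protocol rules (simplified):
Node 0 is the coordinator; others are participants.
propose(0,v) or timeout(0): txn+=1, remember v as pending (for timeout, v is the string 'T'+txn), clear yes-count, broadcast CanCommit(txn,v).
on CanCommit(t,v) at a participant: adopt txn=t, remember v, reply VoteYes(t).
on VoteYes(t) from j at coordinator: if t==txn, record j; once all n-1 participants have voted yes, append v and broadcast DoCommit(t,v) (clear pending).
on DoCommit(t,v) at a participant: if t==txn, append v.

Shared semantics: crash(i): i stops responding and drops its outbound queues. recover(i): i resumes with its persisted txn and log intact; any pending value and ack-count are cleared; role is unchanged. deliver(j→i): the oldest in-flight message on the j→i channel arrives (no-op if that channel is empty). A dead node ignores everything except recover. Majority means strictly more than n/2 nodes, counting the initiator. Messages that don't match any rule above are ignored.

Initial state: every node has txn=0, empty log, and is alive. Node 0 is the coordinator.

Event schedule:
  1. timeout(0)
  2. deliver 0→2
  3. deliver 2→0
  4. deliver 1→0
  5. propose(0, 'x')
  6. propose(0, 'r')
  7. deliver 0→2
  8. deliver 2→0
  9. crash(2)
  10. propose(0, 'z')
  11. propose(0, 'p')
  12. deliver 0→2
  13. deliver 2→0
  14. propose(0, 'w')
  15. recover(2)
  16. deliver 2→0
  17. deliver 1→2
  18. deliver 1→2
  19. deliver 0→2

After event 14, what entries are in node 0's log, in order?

empty

e1 timeout(0): 0[coor,t=1,-]
e2 deliver 0→2: 2[part,t=1,-]
e3 deliver 2→0: ·
e4 deliver 1→0: ·
e5 propose(0,'x'): 0[coor,t=2,-]
e6 propose(0,'r'): 0[coor,t=3,-]
e7 deliver 0→2: 2[part,t=2,-]
e8 deliver 2→0: ·
e9 crash(2): 2[✗part,t=2,-]
e10 propose(0,'z'): 0[coor,t=4,-]
e11 propose(0,'p'): 0[coor,t=5,-]
e12 deliver 0→2: ·
e13 deliver 2→0: ·
e14 propose(0,'w'): 0[coor,t=6,-]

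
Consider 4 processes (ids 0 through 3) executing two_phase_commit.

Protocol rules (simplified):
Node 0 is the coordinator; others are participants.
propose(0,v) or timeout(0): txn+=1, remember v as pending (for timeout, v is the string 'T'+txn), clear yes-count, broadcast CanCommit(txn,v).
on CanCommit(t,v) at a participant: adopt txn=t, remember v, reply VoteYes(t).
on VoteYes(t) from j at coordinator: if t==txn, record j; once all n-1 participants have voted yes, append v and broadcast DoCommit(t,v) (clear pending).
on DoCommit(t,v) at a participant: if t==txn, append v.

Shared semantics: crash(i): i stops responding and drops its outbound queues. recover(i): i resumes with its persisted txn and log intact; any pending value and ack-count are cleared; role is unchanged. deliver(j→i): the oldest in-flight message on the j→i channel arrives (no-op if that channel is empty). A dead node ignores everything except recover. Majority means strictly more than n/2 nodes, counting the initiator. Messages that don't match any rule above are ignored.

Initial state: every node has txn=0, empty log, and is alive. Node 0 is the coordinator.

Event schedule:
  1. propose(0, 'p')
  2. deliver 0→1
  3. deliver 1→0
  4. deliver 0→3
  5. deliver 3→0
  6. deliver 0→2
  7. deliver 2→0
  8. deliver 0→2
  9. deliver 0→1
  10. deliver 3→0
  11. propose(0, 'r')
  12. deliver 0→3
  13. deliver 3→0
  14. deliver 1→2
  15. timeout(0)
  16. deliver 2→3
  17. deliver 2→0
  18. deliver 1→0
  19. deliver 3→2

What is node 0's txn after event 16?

1. propose(0,'p'):  <0:coor t1 ->
2. deliver 0→1:  <1:part t1 ->
3. deliver 1→0:  nop
4. deliver 0→3:  <3:part t1 ->
5. deliver 3→0:  nop
6. deliver 0→2:  <2:part t1 ->
7. deliver 2→0:  <0:coor t1 p>
8. deliver 0→2:  <2:part t1 p>
9. deliver 0→1:  <1:part t1 p>
10. deliver 3→0:  nop
11. propose(0,'r'):  <0:coor t2 p>
12. deliver 0→3:  <3:part t1 p>
13. deliver 3→0:  nop
14. deliver 1→2:  nop
15. timeout(0):  <0:coor t3 p>
16. deliver 2→3:  nop

3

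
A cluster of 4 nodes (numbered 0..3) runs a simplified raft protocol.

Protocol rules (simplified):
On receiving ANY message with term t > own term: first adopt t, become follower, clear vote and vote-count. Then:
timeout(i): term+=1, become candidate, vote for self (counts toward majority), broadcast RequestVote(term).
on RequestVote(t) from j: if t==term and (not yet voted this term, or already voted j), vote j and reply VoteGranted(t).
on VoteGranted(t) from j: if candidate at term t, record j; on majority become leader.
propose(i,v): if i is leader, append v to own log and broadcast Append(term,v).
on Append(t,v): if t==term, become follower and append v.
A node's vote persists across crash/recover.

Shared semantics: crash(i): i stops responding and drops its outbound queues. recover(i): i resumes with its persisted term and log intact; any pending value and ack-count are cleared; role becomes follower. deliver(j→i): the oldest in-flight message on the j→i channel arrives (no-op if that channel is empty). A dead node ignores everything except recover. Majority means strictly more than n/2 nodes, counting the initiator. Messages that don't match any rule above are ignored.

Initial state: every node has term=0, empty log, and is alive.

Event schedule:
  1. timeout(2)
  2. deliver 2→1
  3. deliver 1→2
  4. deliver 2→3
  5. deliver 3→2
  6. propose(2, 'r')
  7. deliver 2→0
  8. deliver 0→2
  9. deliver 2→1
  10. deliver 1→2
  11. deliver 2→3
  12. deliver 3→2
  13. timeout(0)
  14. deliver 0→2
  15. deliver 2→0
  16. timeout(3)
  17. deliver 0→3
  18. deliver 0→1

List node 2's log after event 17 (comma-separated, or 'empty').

r

1. timeout(2):  <2:cand t1 ->
2. deliver 2→1:  <1:foll t1 ->
3. deliver 1→2:  nop
4. deliver 2→3:  <3:foll t1 ->
5. deliver 3→2:  <2:lead t1 ->
6. propose(2,'r'):  <2:lead t1 r>
7. deliver 2→0:  <0:foll t1 ->
8. deliver 0→2:  nop
9. deliver 2→1:  <1:foll t1 r>
10. deliver 1→2:  nop
11. deliver 2→3:  <3:foll t1 r>
12. deliver 3→2:  nop
13. timeout(0):  <0:cand t2 ->
14. deliver 0→2:  <2:foll t2 r>
15. deliver 2→0:  nop
16. timeout(3):  <3:cand t2 r>
17. deliver 0→3:  nop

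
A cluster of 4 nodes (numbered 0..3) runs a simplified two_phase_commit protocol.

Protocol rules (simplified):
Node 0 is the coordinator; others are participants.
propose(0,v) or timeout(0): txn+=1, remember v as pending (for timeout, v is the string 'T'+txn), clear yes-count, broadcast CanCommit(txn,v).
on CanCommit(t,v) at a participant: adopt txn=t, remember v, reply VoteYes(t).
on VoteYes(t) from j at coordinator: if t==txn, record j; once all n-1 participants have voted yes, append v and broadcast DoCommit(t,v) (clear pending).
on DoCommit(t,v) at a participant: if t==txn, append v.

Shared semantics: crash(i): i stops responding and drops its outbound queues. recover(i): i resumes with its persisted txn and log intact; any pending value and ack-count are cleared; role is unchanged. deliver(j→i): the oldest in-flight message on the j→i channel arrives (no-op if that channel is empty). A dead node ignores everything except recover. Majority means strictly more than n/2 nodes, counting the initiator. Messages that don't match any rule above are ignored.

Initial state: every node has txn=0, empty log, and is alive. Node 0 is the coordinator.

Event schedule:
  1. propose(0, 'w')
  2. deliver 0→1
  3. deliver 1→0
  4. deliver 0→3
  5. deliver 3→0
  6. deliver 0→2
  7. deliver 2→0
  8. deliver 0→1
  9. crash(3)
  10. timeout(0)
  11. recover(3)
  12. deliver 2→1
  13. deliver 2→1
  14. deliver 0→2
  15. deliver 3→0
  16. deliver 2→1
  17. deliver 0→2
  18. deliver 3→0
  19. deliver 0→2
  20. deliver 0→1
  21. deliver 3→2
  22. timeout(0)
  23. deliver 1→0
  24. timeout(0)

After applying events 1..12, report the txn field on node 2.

1

e1 propose(0,'w'): 0[coor,t=1,-]
e2 deliver 0→1: 1[part,t=1,-]
e3 deliver 1→0: ·
e4 deliver 0→3: 3[part,t=1,-]
e5 deliver 3→0: ·
e6 deliver 0→2: 2[part,t=1,-]
e7 deliver 2→0: 0[coor,t=1,w]
e8 deliver 0→1: 1[part,t=1,w]
e9 crash(3): 3[✗part,t=1,-]
e10 timeout(0): 0[coor,t=2,w]
e11 recover(3): 3[part,t=1,-]
e12 deliver 2→1: ·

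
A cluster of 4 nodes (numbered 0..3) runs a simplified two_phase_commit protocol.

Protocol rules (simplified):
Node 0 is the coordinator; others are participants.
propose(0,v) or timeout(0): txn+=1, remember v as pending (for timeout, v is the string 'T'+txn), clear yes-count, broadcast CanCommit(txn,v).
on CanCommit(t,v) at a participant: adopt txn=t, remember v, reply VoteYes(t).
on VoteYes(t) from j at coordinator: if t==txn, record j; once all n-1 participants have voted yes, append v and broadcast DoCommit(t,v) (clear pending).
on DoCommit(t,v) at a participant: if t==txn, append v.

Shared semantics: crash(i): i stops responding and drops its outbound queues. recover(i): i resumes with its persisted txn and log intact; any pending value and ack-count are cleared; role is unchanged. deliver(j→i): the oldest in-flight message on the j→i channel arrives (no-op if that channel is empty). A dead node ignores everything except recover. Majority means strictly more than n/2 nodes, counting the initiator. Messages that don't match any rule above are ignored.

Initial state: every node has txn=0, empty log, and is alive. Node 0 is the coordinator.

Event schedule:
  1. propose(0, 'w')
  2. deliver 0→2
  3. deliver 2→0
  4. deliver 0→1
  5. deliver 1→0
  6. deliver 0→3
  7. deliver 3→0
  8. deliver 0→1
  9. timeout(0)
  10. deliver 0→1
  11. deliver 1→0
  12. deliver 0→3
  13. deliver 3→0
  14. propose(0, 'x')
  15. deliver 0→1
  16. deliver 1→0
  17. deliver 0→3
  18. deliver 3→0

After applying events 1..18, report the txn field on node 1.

1. propose(0,'w'):  <0:coor t1 ->
2. deliver 0→2:  <2:part t1 ->
3. deliver 2→0:  nop
4. deliver 0→1:  <1:part t1 ->
5. deliver 1→0:  nop
6. deliver 0→3:  <3:part t1 ->
7. deliver 3→0:  <0:coor t1 w>
8. deliver 0→1:  <1:part t1 w>
9. timeout(0):  <0:coor t2 w>
10. deliver 0→1:  <1:part t2 w>
11. deliver 1→0:  nop
12. deliver 0→3:  <3:part t1 w>
13. deliver 3→0:  nop
14. propose(0,'x'):  <0:coor t3 w>
15. deliver 0→1:  <1:part t3 w>
16. deliver 1→0:  nop
17. deliver 0→3:  <3:part t2 w>
18. deliver 3→0:  nop

3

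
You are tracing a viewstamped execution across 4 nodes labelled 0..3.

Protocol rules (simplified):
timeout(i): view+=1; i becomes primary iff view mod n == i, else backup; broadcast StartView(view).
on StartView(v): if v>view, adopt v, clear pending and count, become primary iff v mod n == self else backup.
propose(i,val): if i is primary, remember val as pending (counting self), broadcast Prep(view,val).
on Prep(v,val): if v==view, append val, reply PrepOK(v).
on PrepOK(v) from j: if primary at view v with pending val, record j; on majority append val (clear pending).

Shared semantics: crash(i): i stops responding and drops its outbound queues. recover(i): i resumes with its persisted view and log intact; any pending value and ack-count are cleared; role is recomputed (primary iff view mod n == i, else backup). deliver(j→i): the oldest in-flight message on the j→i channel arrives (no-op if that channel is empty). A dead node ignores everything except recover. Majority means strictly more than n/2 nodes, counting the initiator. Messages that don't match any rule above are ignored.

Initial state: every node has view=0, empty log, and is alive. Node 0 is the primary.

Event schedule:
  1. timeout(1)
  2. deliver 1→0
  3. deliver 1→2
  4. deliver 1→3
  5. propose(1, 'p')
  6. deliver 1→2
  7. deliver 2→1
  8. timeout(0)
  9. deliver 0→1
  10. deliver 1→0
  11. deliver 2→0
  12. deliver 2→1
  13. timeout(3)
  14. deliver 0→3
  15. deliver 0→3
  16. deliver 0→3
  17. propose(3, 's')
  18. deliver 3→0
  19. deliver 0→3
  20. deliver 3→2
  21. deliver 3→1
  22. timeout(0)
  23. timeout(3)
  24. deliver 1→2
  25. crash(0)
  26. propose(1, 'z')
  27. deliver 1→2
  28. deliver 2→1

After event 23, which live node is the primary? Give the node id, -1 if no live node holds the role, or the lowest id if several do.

[1] timeout(1) → N1(prim v1 [-])
[2] deliver 1→0 → N0(back v1 [-])
[3] deliver 1→2 → N2(back v1 [-])
[4] deliver 1→3 → N3(back v1 [-])
[5] propose(1,'p') → ∅
[6] deliver 1→2 → N2(back v1 [p])
[7] deliver 2→1 → ∅
[8] timeout(0) → N0(back v2 [-])
[9] deliver 0→1 → N1(back v2 [-])
[10] deliver 1→0 → ∅
[11] deliver 2→0 → ∅
[12] deliver 2→1 → ∅
[13] timeout(3) → N3(back v2 [-])
[14] deliver 0→3 → ∅
[15] deliver 0→3 → ∅
[16] deliver 0→3 → ∅
[17] propose(3,'s') → ∅
[18] deliver 3→0 → ∅
[19] deliver 0→3 → ∅
[20] deliver 3→2 → N2(prim v2 [p])
[21] deliver 3→1 → ∅
[22] timeout(0) → N0(back v3 [-])
[23] timeout(3) → N3(prim v3 [-])

2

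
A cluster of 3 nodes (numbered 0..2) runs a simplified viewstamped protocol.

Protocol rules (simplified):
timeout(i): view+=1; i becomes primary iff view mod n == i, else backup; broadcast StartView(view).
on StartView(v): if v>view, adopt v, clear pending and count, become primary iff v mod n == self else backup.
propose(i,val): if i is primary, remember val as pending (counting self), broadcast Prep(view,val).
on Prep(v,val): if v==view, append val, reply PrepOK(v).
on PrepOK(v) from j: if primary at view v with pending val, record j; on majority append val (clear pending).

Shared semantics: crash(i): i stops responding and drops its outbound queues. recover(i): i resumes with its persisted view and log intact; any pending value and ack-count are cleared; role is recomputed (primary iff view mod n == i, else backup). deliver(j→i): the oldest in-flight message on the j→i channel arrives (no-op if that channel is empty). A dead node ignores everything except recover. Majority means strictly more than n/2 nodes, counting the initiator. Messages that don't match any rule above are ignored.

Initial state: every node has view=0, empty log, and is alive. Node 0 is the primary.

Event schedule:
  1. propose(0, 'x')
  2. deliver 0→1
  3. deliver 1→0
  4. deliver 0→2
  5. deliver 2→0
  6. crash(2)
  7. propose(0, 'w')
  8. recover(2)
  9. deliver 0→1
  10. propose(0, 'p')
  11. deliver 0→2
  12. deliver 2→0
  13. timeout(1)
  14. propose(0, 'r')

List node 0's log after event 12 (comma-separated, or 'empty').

step 1 propose(0,'x'): —
step 2 deliver 0→1: 1={back,v=0,log=x}
step 3 deliver 1→0: 0={prim,v=0,log=x}
step 4 deliver 0→2: 2={back,v=0,log=x}
step 5 deliver 2→0: —
step 6 crash(2): 2={✗back,v=0,log=x}
step 7 propose(0,'w'): —
step 8 recover(2): 2={back,v=0,log=x}
step 9 deliver 0→1: 1={back,v=0,log=x,w}
step 10 propose(0,'p'): —
step 11 deliver 0→2: 2={back,v=0,log=x,w}
step 12 deliver 2→0: 0={prim,v=0,log=x,p}

x,p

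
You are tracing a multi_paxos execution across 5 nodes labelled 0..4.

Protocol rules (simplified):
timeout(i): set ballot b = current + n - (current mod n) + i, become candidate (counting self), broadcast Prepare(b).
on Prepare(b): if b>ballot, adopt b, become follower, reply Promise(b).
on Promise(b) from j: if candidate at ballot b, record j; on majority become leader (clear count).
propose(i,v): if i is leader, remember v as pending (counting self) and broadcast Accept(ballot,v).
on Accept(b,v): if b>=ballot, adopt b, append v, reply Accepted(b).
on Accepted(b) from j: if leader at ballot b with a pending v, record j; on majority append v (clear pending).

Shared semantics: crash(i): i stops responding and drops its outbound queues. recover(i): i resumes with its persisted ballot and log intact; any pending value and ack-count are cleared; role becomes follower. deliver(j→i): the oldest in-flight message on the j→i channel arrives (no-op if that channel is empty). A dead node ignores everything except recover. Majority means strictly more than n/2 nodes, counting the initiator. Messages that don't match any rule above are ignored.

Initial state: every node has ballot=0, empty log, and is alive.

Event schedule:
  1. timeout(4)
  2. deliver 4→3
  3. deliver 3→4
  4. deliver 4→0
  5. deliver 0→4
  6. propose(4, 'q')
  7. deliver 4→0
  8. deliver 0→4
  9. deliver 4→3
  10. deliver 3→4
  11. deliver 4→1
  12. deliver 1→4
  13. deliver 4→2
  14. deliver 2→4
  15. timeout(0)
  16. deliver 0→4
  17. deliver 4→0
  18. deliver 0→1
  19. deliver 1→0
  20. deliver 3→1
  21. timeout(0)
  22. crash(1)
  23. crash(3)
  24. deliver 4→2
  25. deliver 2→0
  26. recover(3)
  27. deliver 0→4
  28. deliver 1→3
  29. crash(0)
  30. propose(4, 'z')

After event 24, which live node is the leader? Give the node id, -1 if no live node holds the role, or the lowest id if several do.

[1] timeout(4) → N4(cand b9 [-])
[2] deliver 4→3 → N3(foll b9 [-])
[3] deliver 3→4 → ∅
[4] deliver 4→0 → N0(foll b9 [-])
[5] deliver 0→4 → N4(lead b9 [-])
[6] propose(4,'q') → ∅
[7] deliver 4→0 → N0(foll b9 [q])
[8] deliver 0→4 → ∅
[9] deliver 4→3 → N3(foll b9 [q])
[10] deliver 3→4 → N4(lead b9 [q])
[11] deliver 4→1 → N1(foll b9 [-])
[12] deliver 1→4 → ∅
[13] deliver 4→2 → N2(foll b9 [-])
[14] deliver 2→4 → ∅
[15] timeout(0) → N0(cand b10 [q])
[16] deliver 0→4 → N4(foll b10 [q])
[17] deliver 4→0 → ∅
[18] deliver 0→1 → N1(foll b10 [-])
[19] deliver 1→0 → N0(lead b10 [q])
[20] deliver 3→1 → ∅
[21] timeout(0) → N0(cand b15 [q])
[22] crash(1) → N1(✗foll b10 [-])
[23] crash(3) → N3(✗foll b9 [q])
[24] deliver 4→2 → N2(foll b9 [q])

-1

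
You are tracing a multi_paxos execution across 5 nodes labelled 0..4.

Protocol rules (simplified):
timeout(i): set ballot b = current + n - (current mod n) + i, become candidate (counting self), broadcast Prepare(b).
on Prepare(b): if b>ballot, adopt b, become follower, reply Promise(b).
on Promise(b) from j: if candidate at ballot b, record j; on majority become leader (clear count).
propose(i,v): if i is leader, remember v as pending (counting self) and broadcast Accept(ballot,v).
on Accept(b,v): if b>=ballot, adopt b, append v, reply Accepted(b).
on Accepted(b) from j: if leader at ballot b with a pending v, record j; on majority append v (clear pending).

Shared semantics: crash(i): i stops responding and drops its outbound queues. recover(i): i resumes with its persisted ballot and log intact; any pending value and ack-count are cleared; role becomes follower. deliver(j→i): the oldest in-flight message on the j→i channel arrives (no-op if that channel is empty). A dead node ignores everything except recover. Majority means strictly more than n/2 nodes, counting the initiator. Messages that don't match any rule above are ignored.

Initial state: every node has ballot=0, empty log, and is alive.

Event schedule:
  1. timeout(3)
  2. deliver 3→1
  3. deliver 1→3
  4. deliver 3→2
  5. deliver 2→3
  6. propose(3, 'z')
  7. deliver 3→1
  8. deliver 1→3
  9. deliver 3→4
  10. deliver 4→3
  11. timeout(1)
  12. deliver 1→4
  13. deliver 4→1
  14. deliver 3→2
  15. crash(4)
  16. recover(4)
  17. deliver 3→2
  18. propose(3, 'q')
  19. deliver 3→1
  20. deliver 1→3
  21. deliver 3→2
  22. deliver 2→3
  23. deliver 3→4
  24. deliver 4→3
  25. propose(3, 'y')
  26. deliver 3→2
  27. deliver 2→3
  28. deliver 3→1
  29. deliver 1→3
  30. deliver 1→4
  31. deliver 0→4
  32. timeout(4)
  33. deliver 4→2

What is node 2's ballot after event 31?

8

after 1 — timeout(3): n3:cand/b8/[-]
after 2 — deliver 3→1: n1:foll/b8/[-]
after 3 — deliver 1→3: ·
after 4 — deliver 3→2: n2:foll/b8/[-]
after 5 — deliver 2→3: n3:lead/b8/[-]
after 6 — propose(3,'z'): ·
after 7 — deliver 3→1: n1:foll/b8/[z]
after 8 — deliver 1→3: ·
after 9 — deliver 3→4: n4:foll/b8/[-]
after 10 — deliver 4→3: ·
after 11 — timeout(1): n1:cand/b11/[z]
after 12 — deliver 1→4: n4:foll/b11/[-]
after 13 — deliver 4→1: ·
after 14 — deliver 3→2: n2:foll/b8/[z]
after 15 — crash(4): n4:✗foll/b11/[-]
after 16 — recover(4): n4:foll/b11/[-]
after 17 — deliver 3→2: ·
after 18 — propose(3,'q'): ·
after 19 — deliver 3→1: ·
after 20 — deliver 1→3: n3:foll/b11/[-]
after 21 — deliver 3→2: n2:foll/b8/[z,q]
after 22 — deliver 2→3: ·
after 23 — deliver 3→4: ·
after 24 — deliver 4→3: ·
after 25 — propose(3,'y'): ·
after 26 — deliver 3→2: ·
after 27 — deliver 2→3: ·
after 28 — deliver 3→1: n1:lead/b11/[z]
after 29 — deliver 1→3: ·
after 30 — deliver 1→4: ·
after 31 — deliver 0→4: ·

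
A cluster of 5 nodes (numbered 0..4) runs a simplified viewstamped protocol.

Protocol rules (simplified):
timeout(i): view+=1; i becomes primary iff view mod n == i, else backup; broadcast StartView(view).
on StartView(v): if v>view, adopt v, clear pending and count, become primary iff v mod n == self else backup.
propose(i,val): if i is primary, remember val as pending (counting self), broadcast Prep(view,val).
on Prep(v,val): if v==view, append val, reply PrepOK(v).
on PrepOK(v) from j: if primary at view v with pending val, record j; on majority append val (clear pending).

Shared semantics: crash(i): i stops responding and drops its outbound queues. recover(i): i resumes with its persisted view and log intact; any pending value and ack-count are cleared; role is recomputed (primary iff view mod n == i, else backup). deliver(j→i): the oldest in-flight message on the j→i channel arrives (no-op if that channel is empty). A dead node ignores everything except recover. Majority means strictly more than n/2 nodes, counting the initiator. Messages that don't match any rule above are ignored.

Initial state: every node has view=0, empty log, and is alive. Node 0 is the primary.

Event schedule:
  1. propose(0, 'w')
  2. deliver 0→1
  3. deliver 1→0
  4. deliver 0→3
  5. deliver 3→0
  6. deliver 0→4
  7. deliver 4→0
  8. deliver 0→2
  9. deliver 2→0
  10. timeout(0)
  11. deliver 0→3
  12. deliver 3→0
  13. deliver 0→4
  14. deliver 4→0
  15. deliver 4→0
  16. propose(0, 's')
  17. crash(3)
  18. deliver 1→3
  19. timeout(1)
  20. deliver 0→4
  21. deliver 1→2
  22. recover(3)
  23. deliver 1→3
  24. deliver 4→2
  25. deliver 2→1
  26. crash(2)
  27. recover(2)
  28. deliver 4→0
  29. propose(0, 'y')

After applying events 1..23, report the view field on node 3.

after 1 — propose(0,'w'): ·
after 2 — deliver 0→1: n1:back/v0/[w]
after 3 — deliver 1→0: ·
after 4 — deliver 0→3: n3:back/v0/[w]
after 5 — deliver 3→0: n0:prim/v0/[w]
after 6 — deliver 0→4: n4:back/v0/[w]
after 7 — deliver 4→0: ·
after 8 — deliver 0→2: n2:back/v0/[w]
after 9 — deliver 2→0: ·
after 10 — timeout(0): n0:back/v1/[w]
after 11 — deliver 0→3: n3:back/v1/[w]
after 12 — deliver 3→0: ·
after 13 — deliver 0→4: n4:back/v1/[w]
after 14 — deliver 4→0: ·
after 15 — deliver 4→0: ·
after 16 — propose(0,'s'): ·
after 17 — crash(3): n3:✗back/v1/[w]
after 18 — deliver 1→3: ·
after 19 — timeout(1): n1:prim/v1/[w]
after 20 — deliver 0→4: ·
after 21 — deliver 1→2: n2:back/v1/[w]
after 22 — recover(3): n3:back/v1/[w]
after 23 — deliver 1→3: ·

1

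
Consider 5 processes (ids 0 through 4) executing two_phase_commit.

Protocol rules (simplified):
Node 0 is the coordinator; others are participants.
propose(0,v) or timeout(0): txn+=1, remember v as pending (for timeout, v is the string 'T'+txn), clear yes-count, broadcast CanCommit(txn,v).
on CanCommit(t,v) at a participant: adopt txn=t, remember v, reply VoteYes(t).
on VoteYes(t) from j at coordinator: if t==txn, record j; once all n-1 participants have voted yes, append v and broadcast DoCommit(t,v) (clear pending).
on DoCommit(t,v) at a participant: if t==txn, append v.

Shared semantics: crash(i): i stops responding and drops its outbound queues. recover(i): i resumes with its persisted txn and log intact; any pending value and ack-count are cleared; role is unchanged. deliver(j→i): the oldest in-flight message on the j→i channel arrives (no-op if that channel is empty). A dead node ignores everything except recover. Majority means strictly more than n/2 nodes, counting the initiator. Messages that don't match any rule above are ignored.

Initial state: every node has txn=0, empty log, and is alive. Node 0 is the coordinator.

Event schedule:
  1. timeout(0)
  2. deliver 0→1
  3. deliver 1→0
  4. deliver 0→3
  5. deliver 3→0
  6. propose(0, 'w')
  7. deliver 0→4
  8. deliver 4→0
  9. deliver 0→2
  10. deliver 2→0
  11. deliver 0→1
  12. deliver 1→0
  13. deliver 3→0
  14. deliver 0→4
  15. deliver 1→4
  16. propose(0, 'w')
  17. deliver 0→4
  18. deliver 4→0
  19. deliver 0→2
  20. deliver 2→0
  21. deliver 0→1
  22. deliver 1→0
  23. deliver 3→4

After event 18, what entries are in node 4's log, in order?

empty

[1] timeout(0) → N0(coor t1 [-])
[2] deliver 0→1 → N1(part t1 [-])
[3] deliver 1→0 → ∅
[4] deliver 0→3 → N3(part t1 [-])
[5] deliver 3→0 → ∅
[6] propose(0,'w') → N0(coor t2 [-])
[7] deliver 0→4 → N4(part t1 [-])
[8] deliver 4→0 → ∅
[9] deliver 0→2 → N2(part t1 [-])
[10] deliver 2→0 → ∅
[11] deliver 0→1 → N1(part t2 [-])
[12] deliver 1→0 → ∅
[13] deliver 3→0 → ∅
[14] deliver 0→4 → N4(part t2 [-])
[15] deliver 1→4 → ∅
[16] propose(0,'w') → N0(coor t3 [-])
[17] deliver 0→4 → N4(part t3 [-])
[18] deliver 4→0 → ∅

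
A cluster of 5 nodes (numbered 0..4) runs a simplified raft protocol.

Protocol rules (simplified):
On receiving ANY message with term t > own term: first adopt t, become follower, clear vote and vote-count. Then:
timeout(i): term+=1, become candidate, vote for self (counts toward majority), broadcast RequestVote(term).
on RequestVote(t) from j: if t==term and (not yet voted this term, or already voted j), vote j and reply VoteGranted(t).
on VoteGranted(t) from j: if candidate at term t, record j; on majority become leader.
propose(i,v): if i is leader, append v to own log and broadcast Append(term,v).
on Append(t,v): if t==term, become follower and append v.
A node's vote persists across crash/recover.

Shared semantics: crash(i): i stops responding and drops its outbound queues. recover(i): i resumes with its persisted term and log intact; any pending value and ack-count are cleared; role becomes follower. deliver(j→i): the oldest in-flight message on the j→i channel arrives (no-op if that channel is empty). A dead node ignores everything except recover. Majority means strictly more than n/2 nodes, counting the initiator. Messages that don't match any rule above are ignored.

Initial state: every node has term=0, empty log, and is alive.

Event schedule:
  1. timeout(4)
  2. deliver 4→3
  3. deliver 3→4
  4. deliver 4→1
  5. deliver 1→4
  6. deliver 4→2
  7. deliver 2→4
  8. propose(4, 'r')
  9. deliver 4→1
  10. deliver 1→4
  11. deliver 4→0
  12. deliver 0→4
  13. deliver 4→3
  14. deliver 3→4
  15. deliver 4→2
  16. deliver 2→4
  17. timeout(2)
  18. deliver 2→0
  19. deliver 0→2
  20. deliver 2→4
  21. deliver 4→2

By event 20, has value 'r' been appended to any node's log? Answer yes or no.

yes

1. timeout(4):  <4:cand t1 ->
2. deliver 4→3:  <3:foll t1 ->
3. deliver 3→4:  nop
4. deliver 4→1:  <1:foll t1 ->
5. deliver 1→4:  <4:lead t1 ->
6. deliver 4→2:  <2:foll t1 ->
7. deliver 2→4:  nop
8. propose(4,'r'):  <4:lead t1 r>
9. deliver 4→1:  <1:foll t1 r>
10. deliver 1→4:  nop
11. deliver 4→0:  <0:foll t1 ->
12. deliver 0→4:  nop
13. deliver 4→3:  <3:foll t1 r>
14. deliver 3→4:  nop
15. deliver 4→2:  <2:foll t1 r>
16. deliver 2→4:  nop
17. timeout(2):  <2:cand t2 r>
18. deliver 2→0:  <0:foll t2 ->
19. deliver 0→2:  nop
20. deliver 2→4:  <4:foll t2 r>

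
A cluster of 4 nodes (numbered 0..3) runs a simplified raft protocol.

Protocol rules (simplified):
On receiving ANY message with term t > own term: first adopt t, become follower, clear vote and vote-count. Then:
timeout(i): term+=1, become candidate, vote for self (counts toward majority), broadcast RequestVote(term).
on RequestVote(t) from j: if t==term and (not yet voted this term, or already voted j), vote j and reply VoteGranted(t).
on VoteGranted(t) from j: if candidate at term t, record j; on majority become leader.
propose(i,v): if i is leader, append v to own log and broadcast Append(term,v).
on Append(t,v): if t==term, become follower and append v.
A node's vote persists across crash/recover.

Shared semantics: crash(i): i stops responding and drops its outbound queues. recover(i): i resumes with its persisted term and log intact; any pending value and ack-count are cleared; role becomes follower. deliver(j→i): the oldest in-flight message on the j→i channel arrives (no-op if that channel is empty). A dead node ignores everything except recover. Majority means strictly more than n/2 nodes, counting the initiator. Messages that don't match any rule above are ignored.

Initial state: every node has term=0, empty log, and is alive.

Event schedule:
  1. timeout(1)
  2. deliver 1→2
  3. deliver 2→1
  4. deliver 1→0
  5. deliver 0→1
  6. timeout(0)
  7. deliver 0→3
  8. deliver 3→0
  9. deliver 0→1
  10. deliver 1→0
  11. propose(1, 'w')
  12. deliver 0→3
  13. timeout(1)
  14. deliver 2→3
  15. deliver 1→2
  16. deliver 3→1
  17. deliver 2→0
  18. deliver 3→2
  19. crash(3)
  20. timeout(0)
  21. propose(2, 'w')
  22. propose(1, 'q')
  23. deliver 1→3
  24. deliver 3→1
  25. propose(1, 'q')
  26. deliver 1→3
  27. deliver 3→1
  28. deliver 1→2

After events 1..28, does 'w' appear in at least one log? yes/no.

after 1 — timeout(1): n1:cand/t1/[-]
after 2 — deliver 1→2: n2:foll/t1/[-]
after 3 — deliver 2→1: ·
after 4 — deliver 1→0: n0:foll/t1/[-]
after 5 — deliver 0→1: n1:lead/t1/[-]
after 6 — timeout(0): n0:cand/t2/[-]
after 7 — deliver 0→3: n3:foll/t2/[-]
after 8 — deliver 3→0: ·
after 9 — deliver 0→1: n1:foll/t2/[-]
after 10 — deliver 1→0: n0:lead/t2/[-]
after 11 — propose(1,'w'): ·
after 12 — deliver 0→3: ·
after 13 — timeout(1): n1:cand/t3/[-]
after 14 — deliver 2→3: ·
after 15 — deliver 1→2: n2:foll/t3/[-]
after 16 — deliver 3→1: ·
after 17 — deliver 2→0: ·
after 18 — deliver 3→2: ·
after 19 — crash(3): n3:✗foll/t2/[-]
after 20 — timeout(0): n0:cand/t3/[-]
after 21 — propose(2,'w'): ·
after 22 — propose(1,'q'): ·
after 23 — deliver 1→3: ·
after 24 — deliver 3→1: ·
after 25 — propose(1,'q'): ·
after 26 — deliver 1→3: ·
after 27 — deliver 3→1: ·
after 28 — deliver 1→2: ·

no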